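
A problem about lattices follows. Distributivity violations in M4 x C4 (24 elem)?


Distributive law: a ^ (b v c) = (a ^ b) v (a ^ c).
Check all 24^3 = 13824 ordered triples (a,b,c).
  e.g. a=(a1,0), b=(a2,0), c=(a3,0): lhs=(a1,0) != rhs=(0,0)
  e.g. a=(a1,0), b=(a2,0), c=(a3,1): lhs=(a1,0) != rhs=(0,0)
Total violating triples: 1536


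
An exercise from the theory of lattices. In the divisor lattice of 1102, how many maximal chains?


A maximal chain goes from the minimum element to a maximal element via cover relations.
Counting all min-to-max paths in the cover graph.
Total maximal chains: 6


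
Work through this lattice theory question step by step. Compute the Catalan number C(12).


C(n) = C(2n, n) / (n+1).
C(24, 12) = 2704156
C(12) = 2704156 / 13 = 208012


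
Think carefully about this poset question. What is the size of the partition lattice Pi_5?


B(n) = number of set partitions of an n-element set.
B(n) satisfies the recurrence: B(n+1) = sum_k C(n,k)*B(k).
B(5) = 52


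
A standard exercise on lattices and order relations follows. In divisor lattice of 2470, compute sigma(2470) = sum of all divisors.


sigma(n) = sum of divisors.
Divisors of 2470: [1, 2, 5, 10, 13, 19, 26, 38, 65, 95, 130, 190, 247, 494, 1235, 2470]
Sum = 5040


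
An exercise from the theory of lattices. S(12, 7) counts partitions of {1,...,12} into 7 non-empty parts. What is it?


S(n,k) = k*S(n-1,k) + S(n-1,k-1).
S(11,7) = 63987, S(11,6) = 179487
S(12,7) = 7*63987 + 179487 = 447909 + 179487
S(12,7) = 627396


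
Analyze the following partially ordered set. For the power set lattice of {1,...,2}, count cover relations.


A cover relation a -< b holds when a < b with no c strictly between.
Cover relations:
  {} -< {1}
  {} -< {2}
  {1} -< {1,2}
  {2} -< {1,2}
Total: 4


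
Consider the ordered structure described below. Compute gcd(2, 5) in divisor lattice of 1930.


In a divisor lattice, meet = gcd (greatest common divisor).
By Euclidean algorithm or factoring: gcd(2,5) = 1


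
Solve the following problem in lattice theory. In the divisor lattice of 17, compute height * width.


Height = length of longest chain minus 1; width = size of largest antichain.
A maximum chain: 1 | 17  (height 1).
A maximum antichain: {1}  (width 1).
Product = 1 * 1 = 1


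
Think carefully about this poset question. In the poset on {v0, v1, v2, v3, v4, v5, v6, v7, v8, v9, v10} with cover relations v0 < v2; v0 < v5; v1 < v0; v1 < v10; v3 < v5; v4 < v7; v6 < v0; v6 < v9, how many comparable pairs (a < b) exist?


A comparable pair {a,b} has a < b or b < a in the order.
Count unordered pairs where one element is strictly below the other.
Examples: {v0,v1}, {v0,v2}, {v0,v5}, {v0,v6}, ...
Total comparable pairs: 12


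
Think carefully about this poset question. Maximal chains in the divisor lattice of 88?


A maximal chain goes from the minimum element to a maximal element via cover relations.
Counting all min-to-max paths in the cover graph.
Total maximal chains: 4


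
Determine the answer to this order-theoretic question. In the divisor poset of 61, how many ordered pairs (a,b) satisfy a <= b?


The order relation is {(a,b) : a <= b}, reflexive so it includes (a,a).
Examples: (1,1), (1,61), (61,61)
Total ordered pairs: 3


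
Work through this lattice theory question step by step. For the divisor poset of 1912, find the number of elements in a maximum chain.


A chain is a totally ordered subset; we count the number of elements in a maximum chain.
Compute, for each element x, the size of the longest chain ending at x:
  1: 1
  2: 2
  239: 2
  4: 3
  8: 4
  478: 3
  ...
A maximum chain: 1 < 2 < 4 < 8 < 1912
Number of elements in the longest chain: 5


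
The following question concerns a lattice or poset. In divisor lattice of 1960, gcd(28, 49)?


Meet=gcd.
gcd(28,49)=7


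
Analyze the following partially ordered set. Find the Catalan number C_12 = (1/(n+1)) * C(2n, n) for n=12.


C(n) = C(2n, n) / (n+1).
C(24, 12) = 2704156
C(12) = 2704156 / 13 = 208012


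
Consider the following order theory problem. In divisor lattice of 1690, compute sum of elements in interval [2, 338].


Interval [2,338] in divisors of 1690: [2, 26, 338]
Sum = 366


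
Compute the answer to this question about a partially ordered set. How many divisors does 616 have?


Divisors of 616: [1, 2, 4, 7, 8, 11, 14, 22, 28, 44, 56, 77, 88, 154, 308, 616]
Count: 16


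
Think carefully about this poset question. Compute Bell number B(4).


B(n) = number of set partitions of an n-element set.
B(n) satisfies the recurrence: B(n+1) = sum_k C(n,k)*B(k).
B(4) = 15


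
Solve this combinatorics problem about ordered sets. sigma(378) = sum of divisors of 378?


sigma(n) = sum of divisors.
Divisors of 378: [1, 2, 3, 6, 7, 9, 14, 18, 21, 27, 42, 54, 63, 126, 189, 378]
Sum = 960


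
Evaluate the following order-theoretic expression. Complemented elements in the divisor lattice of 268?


An element a is complemented if some b has a meet b = bottom, a join b = top.
a is complemented iff gcd(a, n/a)=1, i.e. a is a unitary divisor of 268.
Complemented elements: 1, 4, 67, 268
Count: 4


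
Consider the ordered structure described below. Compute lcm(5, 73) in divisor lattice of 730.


In a divisor lattice, join = lcm (least common multiple).
gcd(5,73) = 1
lcm(5,73) = 5*73/gcd = 365/1 = 365


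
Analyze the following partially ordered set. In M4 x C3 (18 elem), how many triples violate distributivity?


Distributive law: a ^ (b v c) = (a ^ b) v (a ^ c).
Check all 18^3 = 5832 ordered triples (a,b,c).
  e.g. a=(a1,0), b=(a2,0), c=(a3,0): lhs=(a1,0) != rhs=(0,0)
  e.g. a=(a1,0), b=(a2,0), c=(a3,1): lhs=(a1,0) != rhs=(0,0)
Total violating triples: 648


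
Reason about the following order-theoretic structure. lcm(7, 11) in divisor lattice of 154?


Join=lcm.
gcd(7,11)=1
lcm=77


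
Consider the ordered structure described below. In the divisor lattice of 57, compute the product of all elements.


Divisors of 57: [1, 3, 19, 57]
Product = n^(d(n)/2) = 57^(4/2)
Product = 3249


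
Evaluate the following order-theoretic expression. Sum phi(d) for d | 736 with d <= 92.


Divisors of 736 up to 92: [1, 2, 4, 8, 16, 23, 32, 46, 92]
phi values: [1, 1, 2, 4, 8, 22, 16, 22, 44]
Sum = 120


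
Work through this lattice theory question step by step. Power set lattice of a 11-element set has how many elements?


Power set = 2^n.
2^11 = 2048


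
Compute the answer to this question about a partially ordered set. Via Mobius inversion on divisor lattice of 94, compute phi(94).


phi(n) = n * prod_{p|n} (1 - 1/p).
Prime divisors of 94: [2, 47]
phi(94) = 94 * (1 - 1/2) * (1 - 1/47)
phi(94) = 46


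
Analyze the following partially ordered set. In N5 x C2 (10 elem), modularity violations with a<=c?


Modular law: if a <= c then a v (b ^ c) = (a v b) ^ c.
Check all triples (a,b,c) with a <= c among 10 elements.
  e.g. a=(a,0), b=(c,0), c=(b,0): lhs=(a,0) != rhs=(b,0)
  e.g. a=(a,0), b=(c,1), c=(b,0): lhs=(a,0) != rhs=(b,0)
Total violating triples: 6


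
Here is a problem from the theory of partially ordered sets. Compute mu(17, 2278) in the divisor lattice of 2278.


In a divisor lattice, mu(a,b) = mu(b/a) where mu is the classical Mobius function.
b/a = 2278/17 = 134
Prime factorization of 134: primes [2, 67]
134 is squarefree with 2 prime factor(s), so mu(134) = (-1)^2 = 1


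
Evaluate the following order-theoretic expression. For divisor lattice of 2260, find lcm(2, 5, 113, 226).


In a divisor lattice, join = lcm (least common multiple).
Compute lcm iteratively: start with first element, then lcm(current, next).
Elements: [2, 5, 113, 226]
lcm(2,5) = 10
lcm(10,113) = 1130
lcm(1130,226) = 1130
Final lcm = 1130


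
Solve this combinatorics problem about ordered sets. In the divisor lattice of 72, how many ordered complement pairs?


Complement pair (a,b): a meet b = bottom, a join b = top.
Here: gcd(a,b)=1 and lcm(a,b)=72, i.e. a*b=72 with a,b coprime.
Pairs found: (1,72), (8,9), (9,8), (72,1)
Total ordered pairs: 4


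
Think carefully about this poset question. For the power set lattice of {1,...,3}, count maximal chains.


A maximal chain goes from the minimum element to a maximal element via cover relations.
Counting all min-to-max paths in the cover graph.
Total maximal chains: 6


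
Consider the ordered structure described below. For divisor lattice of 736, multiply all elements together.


Divisors of 736: [1, 2, 4, 8, 16, 23, 32, 46, 92, 184, 368, 736]
Product = n^(d(n)/2) = 736^(12/2)
Product = 158952325472321536


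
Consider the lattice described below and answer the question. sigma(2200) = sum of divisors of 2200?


sigma(n) = sum of divisors.
Divisors of 2200: [1, 2, 4, 5, 8, 10, 11, 20, 22, 25, 40, 44, 50, 55, 88, 100, 110, 200, 220, 275, 440, 550, 1100, 2200]
Sum = 5580


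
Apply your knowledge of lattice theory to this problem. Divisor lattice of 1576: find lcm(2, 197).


In a divisor lattice, join = lcm (least common multiple).
gcd(2,197) = 1
lcm(2,197) = 2*197/gcd = 394/1 = 394


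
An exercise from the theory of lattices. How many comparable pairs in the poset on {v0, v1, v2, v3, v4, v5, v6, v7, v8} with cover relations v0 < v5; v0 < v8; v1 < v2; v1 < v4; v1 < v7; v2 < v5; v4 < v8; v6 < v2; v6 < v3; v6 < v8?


A comparable pair {a,b} has a < b or b < a in the order.
Count unordered pairs where one element is strictly below the other.
Examples: {v0,v5}, {v0,v8}, {v1,v2}, {v1,v4}, ...
Total comparable pairs: 13


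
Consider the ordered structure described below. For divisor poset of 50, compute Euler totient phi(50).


phi(n) = n * prod_{p|n} (1 - 1/p).
Prime divisors of 50: [2, 5]
phi(50) = 50 * (1 - 1/2) * (1 - 1/5)
phi(50) = 20


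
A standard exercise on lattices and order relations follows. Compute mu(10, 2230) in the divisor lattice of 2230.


In a divisor lattice, mu(a,b) = mu(b/a) where mu is the classical Mobius function.
b/a = 2230/10 = 223
Prime factorization of 223: primes [223]
223 is squarefree with 1 prime factor(s), so mu(223) = (-1)^1 = -1


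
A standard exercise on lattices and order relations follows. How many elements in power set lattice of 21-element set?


Power set = 2^n.
2^21 = 2097152


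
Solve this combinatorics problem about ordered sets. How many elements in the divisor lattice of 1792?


Divisors of 1792: [1, 2, 4, 7, 8, 14, 16, 28, 32, 56, 64, 112, 128, 224, 256, 448, 896, 1792]
Count: 18


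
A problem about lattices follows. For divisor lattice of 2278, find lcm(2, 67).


In a divisor lattice, join = lcm (least common multiple).
Compute lcm iteratively: start with first element, then lcm(current, next).
Elements: [2, 67]
lcm(2,67) = 134
Final lcm = 134


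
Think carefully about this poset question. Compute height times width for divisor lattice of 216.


Height = length of longest chain minus 1; width = size of largest antichain.
A maximum chain: 1 | 3 | 9 | 27 | 54 | 108 | 216  (height 6).
A maximum antichain: {8, 12, 18, 27}  (width 4).
Product = 6 * 4 = 24


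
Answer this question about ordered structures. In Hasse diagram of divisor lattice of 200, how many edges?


A cover relation a -< b holds when a < b with no c strictly between.
Cover relations:
  1 -< 2
  1 -< 5
  2 -< 4
  2 -< 10
  4 -< 8
  4 -< 20
  5 -< 10
  5 -< 25
  ...9 more
Total: 17


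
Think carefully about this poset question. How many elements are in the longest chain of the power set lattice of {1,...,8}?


A chain is a totally ordered subset; we count the number of elements in a maximum chain.
Compute, for each element x, the size of the longest chain ending at x:
  {}: 1
  {1}: 2
  {2}: 2
  {3}: 2
  {4}: 2
  {5}: 2
  ...
A maximum chain: {} < {1} < {1,2} < {1,2,3} < {1,2,3,4} < {1,2,3,4,5} < {1,2,3,4,5,6} < {1,2,3,4,5,6,7} < {1,2,3,4,5,6,7,8}
Number of elements in the longest chain: 9


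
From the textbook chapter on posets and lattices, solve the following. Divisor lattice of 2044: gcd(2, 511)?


Meet=gcd.
gcd(2,511)=1


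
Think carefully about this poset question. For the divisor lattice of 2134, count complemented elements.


An element a is complemented if some b has a meet b = bottom, a join b = top.
a is complemented iff gcd(a, n/a)=1, i.e. a is a unitary divisor of 2134.
Complemented elements: 1, 2, 11, 22, 97, 194, ... (2 more)
Count: 8


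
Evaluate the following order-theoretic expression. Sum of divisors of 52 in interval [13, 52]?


Interval [13,52] in divisors of 52: [13, 26, 52]
Sum = 91


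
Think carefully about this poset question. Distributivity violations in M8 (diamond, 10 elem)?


Distributive law: a ^ (b v c) = (a ^ b) v (a ^ c).
Check all 10^3 = 1000 ordered triples (a,b,c).
  e.g. a=a1, b=a2, c=a3: lhs=a1 != rhs=0
  e.g. a=a1, b=a2, c=a4: lhs=a1 != rhs=0
Total violating triples: 336


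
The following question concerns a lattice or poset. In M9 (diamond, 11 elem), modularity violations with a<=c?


Modular law: if a <= c then a v (b ^ c) = (a v b) ^ c.
Check all triples (a,b,c) with a <= c among 11 elements.
This lattice is modular (diamonds M_m and their chain-products are modular).
Total violating triples: 0


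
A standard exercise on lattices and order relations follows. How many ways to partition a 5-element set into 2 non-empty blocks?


S(n,k) = k*S(n-1,k) + S(n-1,k-1).
S(4,2) = 7, S(4,1) = 1
S(5,2) = 2*7 + 1 = 14 + 1
S(5,2) = 15


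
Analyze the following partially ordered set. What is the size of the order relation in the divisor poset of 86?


The order relation is {(a,b) : a <= b}, reflexive so it includes (a,a).
Examples: (1,1), (1,2), (1,43), (1,86), (2,2), ...
Total ordered pairs: 9


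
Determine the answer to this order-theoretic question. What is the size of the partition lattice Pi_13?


B(n) = number of set partitions of an n-element set.
B(n) satisfies the recurrence: B(n+1) = sum_k C(n,k)*B(k).
B(13) = 27644437


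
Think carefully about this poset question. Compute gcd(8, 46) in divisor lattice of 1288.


In a divisor lattice, meet = gcd (greatest common divisor).
By Euclidean algorithm or factoring: gcd(8,46) = 2


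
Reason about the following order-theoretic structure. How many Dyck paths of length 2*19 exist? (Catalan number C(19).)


C(n) = C(2n, n) / (n+1).
C(38, 19) = 35345263800
C(19) = 35345263800 / 20 = 1767263190


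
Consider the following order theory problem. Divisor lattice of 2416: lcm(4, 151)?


Join=lcm.
gcd(4,151)=1
lcm=604


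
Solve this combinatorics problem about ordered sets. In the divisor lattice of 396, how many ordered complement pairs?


Complement pair (a,b): a meet b = bottom, a join b = top.
Here: gcd(a,b)=1 and lcm(a,b)=396, i.e. a*b=396 with a,b coprime.
Pairs found: (1,396), (4,99), (9,44), (11,36), ... (4 more)
Total ordered pairs: 8


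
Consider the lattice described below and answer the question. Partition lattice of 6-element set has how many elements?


B(n) = number of set partitions of an n-element set.
B(n) satisfies the recurrence: B(n+1) = sum_k C(n,k)*B(k).
B(6) = 203


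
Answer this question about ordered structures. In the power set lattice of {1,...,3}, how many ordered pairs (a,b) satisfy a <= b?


The order relation is {(a,b) : a <= b}, reflexive so it includes (a,a).
Examples: ({},{}), ({},{1,2}), ({},{1,2,3}), ({},{1,3}), ({},{1}), ...
Total ordered pairs: 27


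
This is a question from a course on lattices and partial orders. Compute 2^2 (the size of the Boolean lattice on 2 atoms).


Power set = 2^n.
2^2 = 4


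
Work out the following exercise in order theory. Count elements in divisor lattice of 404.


Divisors of 404: [1, 2, 4, 101, 202, 404]
Count: 6


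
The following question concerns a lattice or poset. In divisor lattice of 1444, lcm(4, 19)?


Join=lcm.
gcd(4,19)=1
lcm=76


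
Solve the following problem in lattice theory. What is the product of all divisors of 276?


Divisors of 276: [1, 2, 3, 4, 6, 12, 23, 46, 69, 92, 138, 276]
Product = n^(d(n)/2) = 276^(12/2)
Product = 442032795979776


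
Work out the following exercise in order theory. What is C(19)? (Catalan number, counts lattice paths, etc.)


C(n) = C(2n, n) / (n+1).
C(38, 19) = 35345263800
C(19) = 35345263800 / 20 = 1767263190


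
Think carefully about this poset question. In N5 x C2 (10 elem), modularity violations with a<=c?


Modular law: if a <= c then a v (b ^ c) = (a v b) ^ c.
Check all triples (a,b,c) with a <= c among 10 elements.
  e.g. a=(a,0), b=(c,0), c=(b,0): lhs=(a,0) != rhs=(b,0)
  e.g. a=(a,0), b=(c,1), c=(b,0): lhs=(a,0) != rhs=(b,0)
Total violating triples: 6


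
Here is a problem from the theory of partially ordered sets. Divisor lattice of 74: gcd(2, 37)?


Meet=gcd.
gcd(2,37)=1


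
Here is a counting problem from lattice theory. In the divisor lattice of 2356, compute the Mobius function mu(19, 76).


In a divisor lattice, mu(a,b) = mu(b/a) where mu is the classical Mobius function.
b/a = 76/19 = 4
Prime factorization of 4: primes [2]
4 is not squarefree, so mu(4) = 0


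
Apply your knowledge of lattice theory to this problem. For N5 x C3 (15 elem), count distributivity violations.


Distributive law: a ^ (b v c) = (a ^ b) v (a ^ c).
Check all 15^3 = 3375 ordered triples (a,b,c).
  e.g. a=(b,0), b=(a,0), c=(c,0): lhs=(b,0) != rhs=(a,0)
  e.g. a=(b,0), b=(a,0), c=(c,1): lhs=(b,0) != rhs=(a,0)
Total violating triples: 54


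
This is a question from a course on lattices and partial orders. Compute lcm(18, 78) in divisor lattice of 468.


In a divisor lattice, join = lcm (least common multiple).
gcd(18,78) = 6
lcm(18,78) = 18*78/gcd = 1404/6 = 234


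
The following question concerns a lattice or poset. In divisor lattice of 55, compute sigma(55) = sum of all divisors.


sigma(n) = sum of divisors.
Divisors of 55: [1, 5, 11, 55]
Sum = 72


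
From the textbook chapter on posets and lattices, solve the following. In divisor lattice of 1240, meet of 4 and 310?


In a divisor lattice, meet = gcd (greatest common divisor).
By Euclidean algorithm or factoring: gcd(4,310) = 2


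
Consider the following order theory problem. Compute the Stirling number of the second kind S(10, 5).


S(n,k) = k*S(n-1,k) + S(n-1,k-1).
S(9,5) = 6951, S(9,4) = 7770
S(10,5) = 5*6951 + 7770 = 34755 + 7770
S(10,5) = 42525


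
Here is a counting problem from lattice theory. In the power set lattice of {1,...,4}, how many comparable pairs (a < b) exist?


A comparable pair {a,b} has a < b or b < a in the order.
Count unordered pairs where one element is strictly below the other.
Examples: {{},{1}}, {{},{2}}, {{},{3}}, {{},{4}}, ...
Total comparable pairs: 65


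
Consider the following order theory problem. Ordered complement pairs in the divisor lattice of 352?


Complement pair (a,b): a meet b = bottom, a join b = top.
Here: gcd(a,b)=1 and lcm(a,b)=352, i.e. a*b=352 with a,b coprime.
Pairs found: (1,352), (11,32), (32,11), (352,1)
Total ordered pairs: 4


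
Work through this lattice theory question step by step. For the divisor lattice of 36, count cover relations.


A cover relation a -< b holds when a < b with no c strictly between.
Cover relations:
  1 -< 2
  1 -< 3
  2 -< 4
  2 -< 6
  3 -< 6
  3 -< 9
  4 -< 12
  6 -< 12
  ...4 more
Total: 12


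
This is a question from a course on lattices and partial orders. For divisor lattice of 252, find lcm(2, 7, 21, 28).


In a divisor lattice, join = lcm (least common multiple).
Compute lcm iteratively: start with first element, then lcm(current, next).
Elements: [2, 7, 21, 28]
lcm(2,7) = 14
lcm(14,21) = 42
lcm(42,28) = 84
Final lcm = 84


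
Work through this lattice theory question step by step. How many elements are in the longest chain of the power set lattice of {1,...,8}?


A chain is a totally ordered subset; we count the number of elements in a maximum chain.
Compute, for each element x, the size of the longest chain ending at x:
  {}: 1
  {1}: 2
  {2}: 2
  {3}: 2
  {4}: 2
  {5}: 2
  ...
A maximum chain: {} < {1} < {1,2} < {1,2,3} < {1,2,3,4} < {1,2,3,4,5} < {1,2,3,4,5,6} < {1,2,3,4,5,6,7} < {1,2,3,4,5,6,7,8}
Number of elements in the longest chain: 9


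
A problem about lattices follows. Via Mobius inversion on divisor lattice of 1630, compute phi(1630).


phi(n) = n * prod_{p|n} (1 - 1/p).
Prime divisors of 1630: [2, 5, 163]
phi(1630) = 1630 * (1 - 1/2) * (1 - 1/5) * (1 - 1/163)
phi(1630) = 648


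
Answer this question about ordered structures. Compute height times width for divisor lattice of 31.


Height = length of longest chain minus 1; width = size of largest antichain.
A maximum chain: 1 | 31  (height 1).
A maximum antichain: {1}  (width 1).
Product = 1 * 1 = 1


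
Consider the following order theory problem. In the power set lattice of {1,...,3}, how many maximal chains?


A maximal chain goes from the minimum element to a maximal element via cover relations.
Counting all min-to-max paths in the cover graph.
Total maximal chains: 6


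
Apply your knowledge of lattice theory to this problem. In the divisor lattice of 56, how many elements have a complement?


An element a is complemented if some b has a meet b = bottom, a join b = top.
a is complemented iff gcd(a, n/a)=1, i.e. a is a unitary divisor of 56.
Complemented elements: 1, 7, 8, 56
Count: 4


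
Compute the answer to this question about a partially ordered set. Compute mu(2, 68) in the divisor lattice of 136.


In a divisor lattice, mu(a,b) = mu(b/a) where mu is the classical Mobius function.
b/a = 68/2 = 34
Prime factorization of 34: primes [2, 17]
34 is squarefree with 2 prime factor(s), so mu(34) = (-1)^2 = 1


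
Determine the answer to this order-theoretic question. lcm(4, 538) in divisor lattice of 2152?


Join=lcm.
gcd(4,538)=2
lcm=1076


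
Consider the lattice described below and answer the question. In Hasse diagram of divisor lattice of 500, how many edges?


A cover relation a -< b holds when a < b with no c strictly between.
Cover relations:
  1 -< 2
  1 -< 5
  2 -< 4
  2 -< 10
  4 -< 20
  5 -< 10
  5 -< 25
  10 -< 20
  ...9 more
Total: 17


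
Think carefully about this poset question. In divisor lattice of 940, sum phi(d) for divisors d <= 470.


Divisors of 940 up to 470: [1, 2, 4, 5, 10, 20, 47, 94, 188, 235, 470]
phi values: [1, 1, 2, 4, 4, 8, 46, 46, 92, 184, 184]
Sum = 572


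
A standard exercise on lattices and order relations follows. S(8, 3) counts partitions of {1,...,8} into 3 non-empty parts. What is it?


S(n,k) = k*S(n-1,k) + S(n-1,k-1).
S(7,3) = 301, S(7,2) = 63
S(8,3) = 3*301 + 63 = 903 + 63
S(8,3) = 966


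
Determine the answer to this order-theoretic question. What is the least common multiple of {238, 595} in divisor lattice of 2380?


In a divisor lattice, join = lcm (least common multiple).
Compute lcm iteratively: start with first element, then lcm(current, next).
Elements: [238, 595]
lcm(238,595) = 1190
Final lcm = 1190


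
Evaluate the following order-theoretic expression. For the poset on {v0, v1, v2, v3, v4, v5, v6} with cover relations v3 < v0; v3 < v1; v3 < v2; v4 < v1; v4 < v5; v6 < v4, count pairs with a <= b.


The order relation is {(a,b) : a <= b}, reflexive so it includes (a,a).
Examples: (v0,v0), (v1,v1), (v2,v2), (v3,v0), (v3,v1), ...
Total ordered pairs: 15


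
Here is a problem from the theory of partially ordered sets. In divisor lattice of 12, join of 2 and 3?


In a divisor lattice, join = lcm (least common multiple).
gcd(2,3) = 1
lcm(2,3) = 2*3/gcd = 6/1 = 6


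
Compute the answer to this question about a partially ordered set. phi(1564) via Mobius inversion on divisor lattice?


phi(n) = n * prod_{p|n} (1 - 1/p).
Prime divisors of 1564: [2, 17, 23]
phi(1564) = 1564 * (1 - 1/2) * (1 - 1/17) * (1 - 1/23)
phi(1564) = 704


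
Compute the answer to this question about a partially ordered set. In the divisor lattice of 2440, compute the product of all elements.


Divisors of 2440: [1, 2, 4, 5, 8, 10, 20, 40, 61, 122, 244, 305, 488, 610, 1220, 2440]
Product = n^(d(n)/2) = 2440^(16/2)
Product = 1256373046458980761600000000


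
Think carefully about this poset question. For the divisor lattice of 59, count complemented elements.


An element a is complemented if some b has a meet b = bottom, a join b = top.
a is complemented iff gcd(a, n/a)=1, i.e. a is a unitary divisor of 59.
Complemented elements: 1, 59
Count: 2


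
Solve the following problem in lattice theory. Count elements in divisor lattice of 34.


Divisors of 34: [1, 2, 17, 34]
Count: 4


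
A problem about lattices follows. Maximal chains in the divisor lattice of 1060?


A maximal chain goes from the minimum element to a maximal element via cover relations.
Counting all min-to-max paths in the cover graph.
Total maximal chains: 12


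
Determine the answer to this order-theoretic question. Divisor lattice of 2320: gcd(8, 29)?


Meet=gcd.
gcd(8,29)=1


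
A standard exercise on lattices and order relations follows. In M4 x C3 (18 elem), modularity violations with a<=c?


Modular law: if a <= c then a v (b ^ c) = (a v b) ^ c.
Check all triples (a,b,c) with a <= c among 18 elements.
This lattice is modular (diamonds M_m and their chain-products are modular).
Total violating triples: 0


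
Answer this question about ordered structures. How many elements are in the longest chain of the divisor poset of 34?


A chain is a totally ordered subset; we count the number of elements in a maximum chain.
Compute, for each element x, the size of the longest chain ending at x:
  1: 1
  2: 2
  17: 2
  34: 3
A maximum chain: 1 < 2 < 34
Number of elements in the longest chain: 3


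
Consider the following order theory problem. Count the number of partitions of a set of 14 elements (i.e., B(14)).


B(n) = number of set partitions of an n-element set.
B(n) satisfies the recurrence: B(n+1) = sum_k C(n,k)*B(k).
B(14) = 190899322


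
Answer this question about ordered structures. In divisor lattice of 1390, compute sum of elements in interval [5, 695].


Interval [5,695] in divisors of 1390: [5, 695]
Sum = 700


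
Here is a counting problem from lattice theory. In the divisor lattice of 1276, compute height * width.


Height = length of longest chain minus 1; width = size of largest antichain.
A maximum chain: 1 | 29 | 319 | 638 | 1276  (height 4).
A maximum antichain: {4, 22, 58, 319}  (width 4).
Product = 4 * 4 = 16


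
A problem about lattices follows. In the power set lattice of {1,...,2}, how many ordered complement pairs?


Complement pair (a,b): a meet b = bottom, a join b = top.
Here: A intersect B = {} and A union B = {1,...,2}.
Pairs found: ({},{1,2}), ({1},{2}), ({2},{1}), ({1,2},{})
Total ordered pairs: 4


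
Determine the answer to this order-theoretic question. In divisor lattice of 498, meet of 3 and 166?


In a divisor lattice, meet = gcd (greatest common divisor).
By Euclidean algorithm or factoring: gcd(3,166) = 1


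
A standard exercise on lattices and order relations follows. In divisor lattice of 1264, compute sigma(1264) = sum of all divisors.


sigma(n) = sum of divisors.
Divisors of 1264: [1, 2, 4, 8, 16, 79, 158, 316, 632, 1264]
Sum = 2480


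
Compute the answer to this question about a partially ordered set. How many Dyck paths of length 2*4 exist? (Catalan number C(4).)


C(n) = C(2n, n) / (n+1).
C(8, 4) = 70
C(4) = 70 / 5 = 14


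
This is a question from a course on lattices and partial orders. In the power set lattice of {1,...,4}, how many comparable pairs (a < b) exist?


A comparable pair {a,b} has a < b or b < a in the order.
Count unordered pairs where one element is strictly below the other.
Examples: {{},{1}}, {{},{2}}, {{},{3}}, {{},{4}}, ...
Total comparable pairs: 65


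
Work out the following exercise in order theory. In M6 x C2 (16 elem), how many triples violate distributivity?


Distributive law: a ^ (b v c) = (a ^ b) v (a ^ c).
Check all 16^3 = 4096 ordered triples (a,b,c).
  e.g. a=(a1,0), b=(a2,0), c=(a3,0): lhs=(a1,0) != rhs=(0,0)
  e.g. a=(a1,0), b=(a2,0), c=(a3,1): lhs=(a1,0) != rhs=(0,0)
Total violating triples: 960


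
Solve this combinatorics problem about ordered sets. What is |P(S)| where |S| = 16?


Power set = 2^n.
2^16 = 65536


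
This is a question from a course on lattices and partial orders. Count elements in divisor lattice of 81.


Divisors of 81: [1, 3, 9, 27, 81]
Count: 5


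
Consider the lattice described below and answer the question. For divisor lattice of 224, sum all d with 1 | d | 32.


Interval [1,32] in divisors of 224: [1, 2, 4, 8, 16, 32]
Sum = 63


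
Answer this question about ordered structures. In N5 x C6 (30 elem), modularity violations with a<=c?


Modular law: if a <= c then a v (b ^ c) = (a v b) ^ c.
Check all triples (a,b,c) with a <= c among 30 elements.
  e.g. a=(a,0), b=(c,0), c=(b,0): lhs=(a,0) != rhs=(b,0)
  e.g. a=(a,0), b=(c,1), c=(b,0): lhs=(a,0) != rhs=(b,0)
Total violating triples: 126


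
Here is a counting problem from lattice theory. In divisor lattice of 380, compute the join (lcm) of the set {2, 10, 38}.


In a divisor lattice, join = lcm (least common multiple).
Compute lcm iteratively: start with first element, then lcm(current, next).
Elements: [2, 10, 38]
lcm(2,10) = 10
lcm(10,38) = 190
Final lcm = 190


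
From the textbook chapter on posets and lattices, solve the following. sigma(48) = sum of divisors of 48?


sigma(n) = sum of divisors.
Divisors of 48: [1, 2, 3, 4, 6, 8, 12, 16, 24, 48]
Sum = 124


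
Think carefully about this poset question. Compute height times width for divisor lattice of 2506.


Height = length of longest chain minus 1; width = size of largest antichain.
A maximum chain: 1 | 179 | 1253 | 2506  (height 3).
A maximum antichain: {2, 7, 179}  (width 3).
Product = 3 * 3 = 9


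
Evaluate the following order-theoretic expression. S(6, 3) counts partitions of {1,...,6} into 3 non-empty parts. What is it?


S(n,k) = k*S(n-1,k) + S(n-1,k-1).
S(5,3) = 25, S(5,2) = 15
S(6,3) = 3*25 + 15 = 75 + 15
S(6,3) = 90


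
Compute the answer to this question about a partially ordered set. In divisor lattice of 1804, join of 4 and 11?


In a divisor lattice, join = lcm (least common multiple).
gcd(4,11) = 1
lcm(4,11) = 4*11/gcd = 44/1 = 44


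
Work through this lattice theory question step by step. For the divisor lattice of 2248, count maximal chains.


A maximal chain goes from the minimum element to a maximal element via cover relations.
Counting all min-to-max paths in the cover graph.
Total maximal chains: 4


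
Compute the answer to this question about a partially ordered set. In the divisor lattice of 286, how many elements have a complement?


An element a is complemented if some b has a meet b = bottom, a join b = top.
a is complemented iff gcd(a, n/a)=1, i.e. a is a unitary divisor of 286.
Complemented elements: 1, 2, 11, 13, 22, 26, ... (2 more)
Count: 8


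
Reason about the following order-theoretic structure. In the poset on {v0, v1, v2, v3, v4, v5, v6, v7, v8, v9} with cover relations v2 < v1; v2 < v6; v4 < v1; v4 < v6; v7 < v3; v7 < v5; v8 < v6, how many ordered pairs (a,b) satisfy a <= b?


The order relation is {(a,b) : a <= b}, reflexive so it includes (a,a).
Examples: (v0,v0), (v1,v1), (v2,v1), (v2,v2), (v2,v6), ...
Total ordered pairs: 17


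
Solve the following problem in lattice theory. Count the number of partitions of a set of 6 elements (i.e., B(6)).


B(n) = number of set partitions of an n-element set.
B(n) satisfies the recurrence: B(n+1) = sum_k C(n,k)*B(k).
B(6) = 203


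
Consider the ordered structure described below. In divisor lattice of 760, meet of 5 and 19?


In a divisor lattice, meet = gcd (greatest common divisor).
By Euclidean algorithm or factoring: gcd(5,19) = 1


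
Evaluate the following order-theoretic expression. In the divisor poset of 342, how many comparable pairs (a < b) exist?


A comparable pair {a,b} has a < b or b < a in the order.
Count unordered pairs where one element is strictly below the other.
Examples: {1,2}, {1,3}, {1,6}, {1,9}, ...
Total comparable pairs: 42


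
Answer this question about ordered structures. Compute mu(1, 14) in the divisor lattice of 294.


In a divisor lattice, mu(a,b) = mu(b/a) where mu is the classical Mobius function.
b/a = 14/1 = 14
Prime factorization of 14: primes [2, 7]
14 is squarefree with 2 prime factor(s), so mu(14) = (-1)^2 = 1


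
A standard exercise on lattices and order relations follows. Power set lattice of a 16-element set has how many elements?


Power set = 2^n.
2^16 = 65536


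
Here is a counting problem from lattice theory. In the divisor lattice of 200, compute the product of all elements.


Divisors of 200: [1, 2, 4, 5, 8, 10, 20, 25, 40, 50, 100, 200]
Product = n^(d(n)/2) = 200^(12/2)
Product = 64000000000000


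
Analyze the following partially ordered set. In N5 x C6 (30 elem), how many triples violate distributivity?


Distributive law: a ^ (b v c) = (a ^ b) v (a ^ c).
Check all 30^3 = 27000 ordered triples (a,b,c).
  e.g. a=(b,0), b=(a,0), c=(c,0): lhs=(b,0) != rhs=(a,0)
  e.g. a=(b,0), b=(a,0), c=(c,1): lhs=(b,0) != rhs=(a,0)
Total violating triples: 432


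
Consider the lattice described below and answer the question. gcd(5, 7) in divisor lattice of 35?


Meet=gcd.
gcd(5,7)=1


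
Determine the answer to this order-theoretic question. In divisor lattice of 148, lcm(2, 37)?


Join=lcm.
gcd(2,37)=1
lcm=74


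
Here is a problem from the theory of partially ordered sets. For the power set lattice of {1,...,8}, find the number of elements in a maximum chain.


A chain is a totally ordered subset; we count the number of elements in a maximum chain.
Compute, for each element x, the size of the longest chain ending at x:
  {}: 1
  {1}: 2
  {2}: 2
  {3}: 2
  {4}: 2
  {5}: 2
  ...
A maximum chain: {} < {1} < {1,2} < {1,2,3} < {1,2,3,4} < {1,2,3,4,5} < {1,2,3,4,5,6} < {1,2,3,4,5,6,7} < {1,2,3,4,5,6,7,8}
Number of elements in the longest chain: 9


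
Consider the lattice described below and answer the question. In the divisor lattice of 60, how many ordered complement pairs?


Complement pair (a,b): a meet b = bottom, a join b = top.
Here: gcd(a,b)=1 and lcm(a,b)=60, i.e. a*b=60 with a,b coprime.
Pairs found: (1,60), (3,20), (4,15), (5,12), ... (4 more)
Total ordered pairs: 8


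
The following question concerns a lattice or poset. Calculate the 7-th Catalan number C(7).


C(n) = C(2n, n) / (n+1).
C(14, 7) = 3432
C(7) = 3432 / 8 = 429


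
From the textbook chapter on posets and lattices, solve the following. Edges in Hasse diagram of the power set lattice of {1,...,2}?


A cover relation a -< b holds when a < b with no c strictly between.
Cover relations:
  {} -< {1}
  {} -< {2}
  {1} -< {1,2}
  {2} -< {1,2}
Total: 4


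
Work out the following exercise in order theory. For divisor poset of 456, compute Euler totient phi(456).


phi(n) = n * prod_{p|n} (1 - 1/p).
Prime divisors of 456: [2, 3, 19]
phi(456) = 456 * (1 - 1/2) * (1 - 1/3) * (1 - 1/19)
phi(456) = 144


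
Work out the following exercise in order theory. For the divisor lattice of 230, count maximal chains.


A maximal chain goes from the minimum element to a maximal element via cover relations.
Counting all min-to-max paths in the cover graph.
Total maximal chains: 6


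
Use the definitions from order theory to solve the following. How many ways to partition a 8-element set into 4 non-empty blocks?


S(n,k) = k*S(n-1,k) + S(n-1,k-1).
S(7,4) = 350, S(7,3) = 301
S(8,4) = 4*350 + 301 = 1400 + 301
S(8,4) = 1701


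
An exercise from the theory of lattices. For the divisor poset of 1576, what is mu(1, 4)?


In a divisor lattice, mu(a,b) = mu(b/a) where mu is the classical Mobius function.
b/a = 4/1 = 4
Prime factorization of 4: primes [2]
4 is not squarefree, so mu(4) = 0


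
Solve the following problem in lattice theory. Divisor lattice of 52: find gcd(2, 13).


In a divisor lattice, meet = gcd (greatest common divisor).
By Euclidean algorithm or factoring: gcd(2,13) = 1


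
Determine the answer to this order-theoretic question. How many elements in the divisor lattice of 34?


Divisors of 34: [1, 2, 17, 34]
Count: 4


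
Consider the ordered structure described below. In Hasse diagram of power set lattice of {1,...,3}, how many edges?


A cover relation a -< b holds when a < b with no c strictly between.
Cover relations:
  {} -< {1}
  {} -< {2}
  {} -< {3}
  {1} -< {1,2}
  {1} -< {1,3}
  {2} -< {1,2}
  {2} -< {2,3}
  {3} -< {1,3}
  ...4 more
Total: 12


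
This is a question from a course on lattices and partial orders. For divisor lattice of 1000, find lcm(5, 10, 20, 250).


In a divisor lattice, join = lcm (least common multiple).
Compute lcm iteratively: start with first element, then lcm(current, next).
Elements: [5, 10, 20, 250]
lcm(5,10) = 10
lcm(10,20) = 20
lcm(20,250) = 500
Final lcm = 500


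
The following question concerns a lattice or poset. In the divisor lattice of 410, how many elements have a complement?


An element a is complemented if some b has a meet b = bottom, a join b = top.
a is complemented iff gcd(a, n/a)=1, i.e. a is a unitary divisor of 410.
Complemented elements: 1, 2, 5, 10, 41, 82, ... (2 more)
Count: 8


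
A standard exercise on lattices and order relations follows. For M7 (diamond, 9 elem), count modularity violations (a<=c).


Modular law: if a <= c then a v (b ^ c) = (a v b) ^ c.
Check all triples (a,b,c) with a <= c among 9 elements.
This lattice is modular (diamonds M_m and their chain-products are modular).
Total violating triples: 0


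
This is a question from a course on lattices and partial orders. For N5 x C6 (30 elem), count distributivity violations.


Distributive law: a ^ (b v c) = (a ^ b) v (a ^ c).
Check all 30^3 = 27000 ordered triples (a,b,c).
  e.g. a=(b,0), b=(a,0), c=(c,0): lhs=(b,0) != rhs=(a,0)
  e.g. a=(b,0), b=(a,0), c=(c,1): lhs=(b,0) != rhs=(a,0)
Total violating triples: 432


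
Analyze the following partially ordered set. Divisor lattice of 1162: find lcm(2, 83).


In a divisor lattice, join = lcm (least common multiple).
gcd(2,83) = 1
lcm(2,83) = 2*83/gcd = 166/1 = 166


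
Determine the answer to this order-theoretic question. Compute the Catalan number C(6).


C(n) = C(2n, n) / (n+1).
C(12, 6) = 924
C(6) = 924 / 7 = 132


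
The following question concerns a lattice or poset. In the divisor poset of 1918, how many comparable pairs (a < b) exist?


A comparable pair {a,b} has a < b or b < a in the order.
Count unordered pairs where one element is strictly below the other.
Examples: {1,2}, {1,7}, {1,14}, {1,137}, ...
Total comparable pairs: 19


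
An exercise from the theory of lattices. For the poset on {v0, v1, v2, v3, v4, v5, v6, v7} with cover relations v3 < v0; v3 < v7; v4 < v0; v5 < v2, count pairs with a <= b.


The order relation is {(a,b) : a <= b}, reflexive so it includes (a,a).
Examples: (v0,v0), (v1,v1), (v2,v2), (v3,v0), (v3,v3), ...
Total ordered pairs: 12


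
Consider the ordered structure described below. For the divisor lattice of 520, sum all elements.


sigma(n) = sum of divisors.
Divisors of 520: [1, 2, 4, 5, 8, 10, 13, 20, 26, 40, 52, 65, 104, 130, 260, 520]
Sum = 1260


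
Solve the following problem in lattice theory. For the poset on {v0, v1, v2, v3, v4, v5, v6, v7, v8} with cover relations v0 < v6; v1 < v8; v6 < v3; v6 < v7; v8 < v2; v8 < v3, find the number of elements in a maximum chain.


A chain is a totally ordered subset; we count the number of elements in a maximum chain.
Compute, for each element x, the size of the longest chain ending at x:
  v0: 1
  v1: 1
  v4: 1
  v5: 1
  v6: 2
  v8: 2
  ...
A maximum chain: v1 < v8 < v2
Number of elements in the longest chain: 3
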